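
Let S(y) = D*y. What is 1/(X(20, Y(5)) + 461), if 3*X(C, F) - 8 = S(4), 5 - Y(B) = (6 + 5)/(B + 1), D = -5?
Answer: 1/457 ≈ 0.0021882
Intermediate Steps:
S(y) = -5*y
Y(B) = 5 - 11/(1 + B) (Y(B) = 5 - (6 + 5)/(B + 1) = 5 - 11/(1 + B))
X(C, F) = -4 (X(C, F) = 8/3 + (-5*4)/3 = 8/3 + (1/3)*(-20) = 8/3 - 20/3 = -4)
1/(X(20, Y(5)) + 461) = 1/(-4 + 461) = 1/457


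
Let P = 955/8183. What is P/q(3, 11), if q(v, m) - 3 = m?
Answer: 955/114562 ≈ 0.0083361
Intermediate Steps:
q(v, m) = 3 + m
P = 955/8183 (P = 955*(1/8183) = 955/8183 ≈ 0.11671)
P/q(3, 11) = 955/(8183*(3 + 11)) = (955/8183)/14 = (955/8183)*(1/14) = 955/114562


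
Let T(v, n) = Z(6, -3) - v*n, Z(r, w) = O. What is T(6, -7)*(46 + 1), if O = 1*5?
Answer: 2209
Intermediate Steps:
O = 5
Z(r, w) = 5
T(v, n) = 5 - n*v (T(v, n) = 5 - v*n = 5 - n*v)
T(6, -7)*(46 + 1) = (5 - 1*(-7)*6)*(46 + 1) = (5 + 42)*47 = 47*47 = 2209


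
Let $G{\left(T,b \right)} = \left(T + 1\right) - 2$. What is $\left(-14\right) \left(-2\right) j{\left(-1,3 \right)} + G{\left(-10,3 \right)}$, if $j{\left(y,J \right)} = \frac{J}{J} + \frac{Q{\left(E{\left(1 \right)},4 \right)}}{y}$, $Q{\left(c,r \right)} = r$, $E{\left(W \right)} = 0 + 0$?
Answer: $-95$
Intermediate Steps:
$E{\left(W \right)} = 0$
$G{\left(T,b \right)} = -1 + T$ ($G{\left(T,b \right)} = \left(1 + T\right) - 2 = -1 + T$)
$j{\left(y,J \right)} = 1 + \frac{4}{y}$ ($j{\left(y,J \right)} = \frac{J}{J} + \frac{4}{y} = 1 + \frac{4}{y}$)
$\left(-14\right) \left(-2\right) j{\left(-1,3 \right)} + G{\left(-10,3 \right)} = \left(-14\right) \left(-2\right) \frac{4 - 1}{-1} - 11 = 28 \left(\left(-1\right) 3\right) - 11 = 28 \left(-3\right) - 11 = -84 - 11 = -95$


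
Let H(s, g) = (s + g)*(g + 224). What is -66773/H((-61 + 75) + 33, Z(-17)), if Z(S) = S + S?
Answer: -66773/2470 ≈ -27.034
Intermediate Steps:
Z(S) = 2*S
H(s, g) = (224 + g)*(g + s) (H(s, g) = (g + s)*(224 + g) = (224 + g)*(g + s))
-66773/H((-61 + 75) + 33, Z(-17)) = -66773/((2*(-17))**2 + 224*(2*(-17)) + 224*((-61 + 75) + 33) + (2*(-17))*((-61 + 75) + 33)) = -66773/((-34)**2 + 224*(-34) + 224*(14 + 33) - 34*(14 + 33)) = -66773/(1156 - 7616 + 224*47 - 34*47) = -66773/(1156 - 7616 + 10528 - 1598) = -66773/2470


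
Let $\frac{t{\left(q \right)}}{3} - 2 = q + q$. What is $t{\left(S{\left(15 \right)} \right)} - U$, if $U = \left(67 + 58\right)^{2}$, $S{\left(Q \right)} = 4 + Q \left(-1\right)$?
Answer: $-15685$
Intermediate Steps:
$S{\left(Q \right)} = 4 - Q$
$t{\left(q \right)} = 6 + 6 q$ ($t{\left(q \right)} = 6 + 3 \left(q + q\right) = 6 + 3 \cdot 2 q = 6 + 6 q$)
$U = 15625$ ($U = 125^{2} = 15625$)
$t{\left(S{\left(15 \right)} \right)} - U = \left(6 + 6 \left(4 - 15\right)\right) - 15625 = \left(6 + 6 \left(-11\right)\right) - 15625 = \left(6 - 66\right) - 15625 = -60 - 15625 = -15685$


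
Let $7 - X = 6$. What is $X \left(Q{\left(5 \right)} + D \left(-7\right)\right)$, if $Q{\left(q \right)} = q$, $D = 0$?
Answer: $5$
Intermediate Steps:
$X = 1$ ($X = 7 - 6 = 1$)
$X \left(Q{\left(5 \right)} + D \left(-7\right)\right) = 1 \left(5 + 0 \left(-7\right)\right) = 1 \left(5 + 0\right) = 1 \cdot 5 = 5$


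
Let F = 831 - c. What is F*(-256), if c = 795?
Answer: -9216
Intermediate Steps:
F = 36 (F = 831 - 1*795 = 831 - 795 = 36)
F*(-256) = 36*(-256) = -9216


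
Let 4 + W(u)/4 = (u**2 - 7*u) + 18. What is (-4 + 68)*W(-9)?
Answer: 40448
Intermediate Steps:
W(u) = 56 - 28*u + 4*u**2 (W(u) = -16 + 4*((u**2 - 7*u) + 18) = -16 + 4*(18 + u**2 - 7*u) = -16 + (72 - 28*u + 4*u**2) = 56 - 28*u + 4*u**2)
(-4 + 68)*W(-9) = (-4 + 68)*(56 - 28*(-9) + 4*(-9)**2) = 64*(56 + 252 + 4*81) = 64*(56 + 252 + 324) = 64*632 = 40448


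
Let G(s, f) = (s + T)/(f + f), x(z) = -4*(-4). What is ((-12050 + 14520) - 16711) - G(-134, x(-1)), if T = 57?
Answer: -455635/32 ≈ -14239.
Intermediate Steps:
x(z) = 16
G(s, f) = (57 + s)/(2*f) (G(s, f) = (s + 57)/(f + f) = (57 + s)/((2*f)) = (57 + s)*(1/(2*f)) = (57 + s)/(2*f))
((-12050 + 14520) - 16711) - G(-134, x(-1)) = ((-12050 + 14520) - 16711) - (57 - 134)/(2*16) = (2470 - 16711) - (-77)/(2*16) = -14241 - 1*(-77/32) = -14241 + 77/32 = -455635/32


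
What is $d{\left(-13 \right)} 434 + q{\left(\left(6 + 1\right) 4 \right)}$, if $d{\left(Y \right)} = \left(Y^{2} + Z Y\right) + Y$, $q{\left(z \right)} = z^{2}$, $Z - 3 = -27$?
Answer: $203896$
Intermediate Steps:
$Z = -24$ ($Z = 3 - 27 = -24$)
$d{\left(Y \right)} = Y^{2} - 23 Y$ ($d{\left(Y \right)} = \left(Y^{2} - 24 Y\right) + Y = Y^{2} - 23 Y$)
$d{\left(-13 \right)} 434 + q{\left(\left(6 + 1\right) 4 \right)} = - 13 \left(-23 - 13\right) 434 + \left(\left(6 + 1\right) 4\right)^{2} = \left(-13\right) \left(-36\right) 434 + \left(7 \cdot 4\right)^{2} = 468 \cdot 434 + 28^{2} = 203112 + 784 = 203896$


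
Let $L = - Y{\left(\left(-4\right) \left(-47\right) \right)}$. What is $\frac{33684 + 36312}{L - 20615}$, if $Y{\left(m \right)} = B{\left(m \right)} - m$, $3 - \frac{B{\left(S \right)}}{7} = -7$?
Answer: $- \frac{69996}{20497} \approx -3.4149$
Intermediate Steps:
$B{\left(S \right)} = 70$ ($B{\left(S \right)} = 21 - -49 = 21 + 49 = 70$)
$Y{\left(m \right)} = 70 - m$
$L = 118$ ($L = - (70 - \left(-4\right) \left(-47\right)) = - (70 - 188) = \left(-1\right) \left(-118\right) = 118$)
$\frac{33684 + 36312}{L - 20615} = \frac{33684 + 36312}{118 - 20615} = \frac{69996}{-20497} = 69996 \left(- \frac{1}{20497}\right) = - \frac{69996}{20497}$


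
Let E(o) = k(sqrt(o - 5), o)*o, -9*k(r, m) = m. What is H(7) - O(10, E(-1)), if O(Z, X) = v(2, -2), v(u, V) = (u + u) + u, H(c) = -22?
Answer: -28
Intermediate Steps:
k(r, m) = -m/9
v(u, V) = 3*u (v(u, V) = 2*u + u = 3*u)
E(o) = -o**2/9 (E(o) = (-o/9)*o = -o**2/9)
O(Z, X) = 6 (O(Z, X) = 3*2 = 6)
H(7) - O(10, E(-1)) = -22 - 1*6 = -22 - 6 = -28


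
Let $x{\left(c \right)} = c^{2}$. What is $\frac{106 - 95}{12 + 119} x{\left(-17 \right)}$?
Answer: $\frac{3179}{131} \approx 24.267$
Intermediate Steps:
$\frac{106 - 95}{12 + 119} x{\left(-17 \right)} = \frac{106 - 95}{12 + 119} \left(-17\right)^{2} = \frac{11}{131} \cdot 289 = \frac{3179}{131}$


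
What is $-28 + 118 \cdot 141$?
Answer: $16610$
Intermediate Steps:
$-28 + 118 \cdot 141 = -28 + 16638 = 16610$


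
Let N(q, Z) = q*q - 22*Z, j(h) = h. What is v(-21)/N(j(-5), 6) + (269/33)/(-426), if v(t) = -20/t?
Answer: -295201/10529442 ≈ -0.028036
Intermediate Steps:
N(q, Z) = q² - 22*Z
v(-21)/N(j(-5), 6) + (269/33)/(-426) = (-20/(-21))/((-5)² - 22*6) + (269/33)/(-426) = (-20*(-1/21))/(25 - 132) + (269*(1/33))*(-1/426) = (20/21)/(-107) + (269/33)*(-1/426) = (20/21)*(-1/107) - 269/14058 = -20/2247 - 269/14058 = -295201/10529442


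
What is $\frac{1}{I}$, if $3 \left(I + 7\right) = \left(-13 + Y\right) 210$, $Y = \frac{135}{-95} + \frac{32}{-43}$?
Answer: $- \frac{817}{873019} \approx -0.00093583$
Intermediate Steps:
$Y = - \frac{1769}{817}$ ($Y = 135 \left(- \frac{1}{95}\right) + 32 \left(- \frac{1}{43}\right) = - \frac{27}{19} - \frac{32}{43} = - \frac{1769}{817} \approx -2.1652$)
$I = - \frac{873019}{817}$ ($I = -7 + \frac{\left(-13 - \frac{1769}{817}\right) 210}{3} = -7 + \frac{\left(- \frac{12390}{817}\right) 210}{3} = -7 + \frac{1}{3} \left(- \frac{2601900}{817}\right) = -7 - \frac{867300}{817} = - \frac{873019}{817} \approx -1068.6$)
$\frac{1}{I} = \frac{1}{- \frac{873019}{817}} = - \frac{817}{873019}$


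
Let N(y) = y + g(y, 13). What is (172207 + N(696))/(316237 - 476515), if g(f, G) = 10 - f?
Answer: -172217/160278 ≈ -1.0745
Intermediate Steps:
N(y) = 10 (N(y) = y + (10 - y) = 10)
(172207 + N(696))/(316237 - 476515) = (172207 + 10)/(316237 - 476515) = 172217/(-160278) = 172217*(-1/160278) = -172217/160278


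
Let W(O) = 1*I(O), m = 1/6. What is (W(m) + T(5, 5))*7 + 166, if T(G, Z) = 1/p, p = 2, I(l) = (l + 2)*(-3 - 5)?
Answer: 289/6 ≈ 48.167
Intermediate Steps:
I(l) = -16 - 8*l (I(l) = (2 + l)*(-8) = -16 - 8*l)
m = ⅙ ≈ 0.16667
T(G, Z) = ½ (T(G, Z) = 1/2 = ½)
W(O) = -16 - 8*O (W(O) = 1*(-16 - 8*O) = -16 - 8*O)
(W(m) + T(5, 5))*7 + 166 = ((-16 - 8*⅙) + ½)*7 + 166 = ((-16 - 4/3) + ½)*7 + 166 = (-52/3 + ½)*7 + 166 = -101/6*7 + 166 = -707/6 + 166 = 289/6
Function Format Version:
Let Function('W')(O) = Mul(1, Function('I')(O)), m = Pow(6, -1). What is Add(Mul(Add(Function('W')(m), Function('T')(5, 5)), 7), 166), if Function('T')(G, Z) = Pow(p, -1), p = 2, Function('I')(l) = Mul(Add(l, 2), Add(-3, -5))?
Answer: Rational(289, 6) ≈ 48.167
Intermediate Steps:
Function('I')(l) = Add(-16, Mul(-8, l)) (Function('I')(l) = Mul(Add(2, l), -8) = Add(-16, Mul(-8, l)))
m = Rational(1, 6) ≈ 0.16667
Function('T')(G, Z) = Rational(1, 2) (Function('T')(G, Z) = Pow(2, -1) = Rational(1, 2))
Function('W')(O) = Add(-16, Mul(-8, O)) (Function('W')(O) = Mul(1, Add(-16, Mul(-8, O))) = Add(-16, Mul(-8, O)))
Add(Mul(Add(Function('W')(m), Function('T')(5, 5)), 7), 166) = Add(Mul(Add(Add(-16, Mul(-8, Rational(1, 6))), Rational(1, 2)), 7), 166) = Add(Mul(Add(Add(-16, Rational(-4, 3)), Rational(1, 2)), 7), 166) = Add(Mul(Add(Rational(-52, 3), Rational(1, 2)), 7), 166) = Add(Mul(Rational(-101, 6), 7), 166) = Add(Rational(-707, 6), 166) = Rational(289, 6)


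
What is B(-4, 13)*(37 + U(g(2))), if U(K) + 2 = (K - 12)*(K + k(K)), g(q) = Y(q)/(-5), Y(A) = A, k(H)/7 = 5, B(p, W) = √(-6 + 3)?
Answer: -9851*I*√3/25 ≈ -682.5*I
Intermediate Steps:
B(p, W) = I*√3 (B(p, W) = √(-3) = I*√3)
k(H) = 35 (k(H) = 7*5 = 35)
g(q) = -q/5 (g(q) = q/(-5) = q*(-⅕) = -q/5)
U(K) = -2 + (-12 + K)*(35 + K) (U(K) = -2 + (K - 12)*(K + 35) = -2 + (-12 + K)*(35 + K))
B(-4, 13)*(37 + U(g(2))) = (I*√3)*(37 + (-422 + (-⅕*2)² + 23*(-⅕*2))) = (I*√3)*(37 + (-422 + (-⅖)² + 23*(-⅖))) = (I*√3)*(37 + (-422 + 4/25 - 46/5)) = (I*√3)*(37 - 10776/25) = (I*√3)*(-9851/25) = -9851*I*√3/25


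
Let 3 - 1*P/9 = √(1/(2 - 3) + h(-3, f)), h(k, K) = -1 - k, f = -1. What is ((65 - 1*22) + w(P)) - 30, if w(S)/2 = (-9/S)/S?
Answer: 233/18 ≈ 12.944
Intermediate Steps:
P = 18 (P = 27 - 9*√(1/(2 - 3) + (-1 - 1*(-3))) = 27 - 9*√(1/(-1) + (-1 + 3)) = 27 - 9*√(-1 + 2) = 27 - 9*√1 = 27 - 9*1 = 27 - 9 = 18)
w(S) = -18/S² (w(S) = 2*((-9/S)/S) = 2*(-9/S²) = -18/S²)
((65 - 1*22) + w(P)) - 30 = ((65 - 1*22) - 18/18²) - 30 = ((65 - 22) - 18*1/324) - 30 = (43 - 1/18) - 30 = 773/18 - 30 = 233/18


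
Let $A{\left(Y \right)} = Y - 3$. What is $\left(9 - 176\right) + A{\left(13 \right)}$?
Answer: $-157$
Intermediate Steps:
$A{\left(Y \right)} = -3 + Y$ ($A{\left(Y \right)} = Y - 3 = -3 + Y$)
$\left(9 - 176\right) + A{\left(13 \right)} = \left(9 - 176\right) + \left(-3 + 13\right) = -167 + 10 = -157$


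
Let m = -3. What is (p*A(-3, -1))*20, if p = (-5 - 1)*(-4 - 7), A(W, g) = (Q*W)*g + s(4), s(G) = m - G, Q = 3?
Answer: 2640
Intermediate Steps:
s(G) = -3 - G
A(W, g) = -7 + 3*W*g (A(W, g) = (3*W)*g + (-3 - 1*4) = 3*W*g + (-3 - 4) = 3*W*g - 7 = -7 + 3*W*g)
p = 66 (p = -6*(-11) = 66)
(p*A(-3, -1))*20 = (66*(-7 + 3*(-3)*(-1)))*20 = (66*(-7 + 9))*20 = (66*2)*20 = 132*20 = 2640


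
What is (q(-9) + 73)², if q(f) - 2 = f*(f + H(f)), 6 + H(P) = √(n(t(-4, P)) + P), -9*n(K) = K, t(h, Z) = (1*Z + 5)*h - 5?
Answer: 43272 - 2520*I*√23 ≈ 43272.0 - 12086.0*I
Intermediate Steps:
t(h, Z) = -5 + h*(5 + Z) (t(h, Z) = (Z + 5)*h - 5 = (5 + Z)*h - 5 = h*(5 + Z) - 5 = -5 + h*(5 + Z))
n(K) = -K/9
H(P) = -6 + √(25/9 + 13*P/9) (H(P) = -6 + √(-(-5 + 5*(-4) + P*(-4))/9 + P) = -6 + √(-(-5 - 20 - 4*P)/9 + P) = -6 + √(-(-25 - 4*P)/9 + P) = -6 + √((25/9 + 4*P/9) + P) = -6 + √(25/9 + 13*P/9))
q(f) = 2 + f*(-6 + f + √(25 + 13*f)/3) (q(f) = 2 + f*(f + (-6 + √(25 + 13*f)/3)) = 2 + f*(-6 + f + √(25 + 13*f)/3))
(q(-9) + 73)² = ((2 + (-9)² + (⅓)*(-9)*(-18 + √(25 + 13*(-9)))) + 73)² = ((2 + 81 + (⅓)*(-9)*(-18 + √(25 - 117))) + 73)² = ((2 + 81 + (⅓)*(-9)*(-18 + √(-92))) + 73)² = ((2 + 81 + (⅓)*(-9)*(-18 + 2*I*√23)) + 73)² = ((2 + 81 + (54 - 6*I*√23)) + 73)² = ((137 - 6*I*√23) + 73)² = (210 - 6*I*√23)²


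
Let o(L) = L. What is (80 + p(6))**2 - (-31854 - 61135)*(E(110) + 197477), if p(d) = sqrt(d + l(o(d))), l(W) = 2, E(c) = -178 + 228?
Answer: 18367844611 + 320*sqrt(2) ≈ 1.8368e+10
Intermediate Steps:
E(c) = 50
p(d) = sqrt(2 + d) (p(d) = sqrt(d + 2) = sqrt(2 + d))
(80 + p(6))**2 - (-31854 - 61135)*(E(110) + 197477) = (80 + sqrt(2 + 6))**2 - (-31854 - 61135)*(50 + 197477) = (80 + sqrt(8))**2 - (-92989)*197527 = (80 + 2*sqrt(2))**2 - 1*(-18367838203) = (80 + 2*sqrt(2))**2 + 18367838203 = 18367838203 + (80 + 2*sqrt(2))**2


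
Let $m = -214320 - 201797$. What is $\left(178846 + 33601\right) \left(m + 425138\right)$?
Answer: $1916484387$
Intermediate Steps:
$m = -416117$ ($m = -214320 - 201797 = -416117$)
$\left(178846 + 33601\right) \left(m + 425138\right) = \left(178846 + 33601\right) \left(-416117 + 425138\right) = 212447 \cdot 9021 = 1916484387$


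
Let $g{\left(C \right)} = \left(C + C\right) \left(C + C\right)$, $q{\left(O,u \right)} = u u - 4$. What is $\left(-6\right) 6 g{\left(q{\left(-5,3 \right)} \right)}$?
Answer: $-3600$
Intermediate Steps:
$q{\left(O,u \right)} = -4 + u^{2}$ ($q{\left(O,u \right)} = u^{2} - 4 = -4 + u^{2}$)
$g{\left(C \right)} = 4 C^{2}$ ($g{\left(C \right)} = 2 C 2 C = 4 C^{2}$)
$\left(-6\right) 6 g{\left(q{\left(-5,3 \right)} \right)} = \left(-6\right) 6 \cdot 4 \left(-4 + 3^{2}\right)^{2} = - 36 \cdot 4 \left(-4 + 9\right)^{2} = - 36 \cdot 4 \cdot 5^{2} = - 36 \cdot 4 \cdot 25 = \left(-36\right) 100 = -3600$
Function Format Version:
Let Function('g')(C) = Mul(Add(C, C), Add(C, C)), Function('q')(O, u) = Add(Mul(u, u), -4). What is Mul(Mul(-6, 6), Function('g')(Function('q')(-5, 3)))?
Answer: -3600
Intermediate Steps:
Function('q')(O, u) = Add(-4, Pow(u, 2)) (Function('q')(O, u) = Add(Pow(u, 2), -4) = Add(-4, Pow(u, 2)))
Function('g')(C) = Mul(4, Pow(C, 2)) (Function('g')(C) = Mul(Mul(2, C), Mul(2, C)) = Mul(4, Pow(C, 2)))
Mul(Mul(-6, 6), Function('g')(Function('q')(-5, 3))) = Mul(Mul(-6, 6), Mul(4, Pow(Add(-4, Pow(3, 2)), 2))) = Mul(-36, Mul(4, Pow(Add(-4, 9), 2))) = Mul(-36, Mul(4, Pow(5, 2))) = Mul(-36, Mul(4, 25)) = Mul(-36, 100) = -3600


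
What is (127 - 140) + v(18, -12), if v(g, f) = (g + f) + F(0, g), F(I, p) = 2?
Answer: -5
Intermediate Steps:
v(g, f) = 2 + f + g (v(g, f) = (g + f) + 2 = (f + g) + 2 = 2 + f + g)
(127 - 140) + v(18, -12) = (127 - 140) + (2 - 12 + 18) = -13 + 8 = -5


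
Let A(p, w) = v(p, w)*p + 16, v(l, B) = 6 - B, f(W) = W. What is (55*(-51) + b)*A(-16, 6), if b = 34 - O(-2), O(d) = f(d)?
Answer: -44304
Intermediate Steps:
O(d) = d
b = 36 (b = 34 - 1*(-2) = 34 + 2 = 36)
A(p, w) = 16 + p*(6 - w) (A(p, w) = (6 - w)*p + 16 = p*(6 - w) + 16 = 16 + p*(6 - w))
(55*(-51) + b)*A(-16, 6) = (55*(-51) + 36)*(16 - 1*(-16)*(-6 + 6)) = (-2805 + 36)*(16 - 1*(-16)*0) = -2769*(16 + 0) = -2769*16 = -44304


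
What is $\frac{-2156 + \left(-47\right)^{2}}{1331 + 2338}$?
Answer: $\frac{53}{3669} \approx 0.014445$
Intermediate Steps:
$\frac{-2156 + \left(-47\right)^{2}}{1331 + 2338} = \frac{-2156 + 2209}{3669} = 53 \cdot \frac{1}{3669} = \frac{53}{3669}$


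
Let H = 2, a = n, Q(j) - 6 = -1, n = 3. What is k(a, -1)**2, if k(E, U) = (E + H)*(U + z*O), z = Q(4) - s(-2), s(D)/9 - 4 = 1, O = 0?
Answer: 25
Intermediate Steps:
Q(j) = 5 (Q(j) = 6 - 1 = 5)
s(D) = 45 (s(D) = 36 + 9*1 = 36 + 9 = 45)
z = -40 (z = 5 - 1*45 = 5 - 45 = -40)
a = 3
k(E, U) = U*(2 + E) (k(E, U) = (E + 2)*(U - 40*0) = (2 + E)*(U + 0) = (2 + E)*U = U*(2 + E))
k(a, -1)**2 = (-(2 + 3))**2 = (-1*5)**2 = (-5)**2 = 25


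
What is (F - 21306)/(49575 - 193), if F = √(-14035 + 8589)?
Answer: -10653/24691 + I*√5446/49382 ≈ -0.43145 + 0.0014944*I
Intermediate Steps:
F = I*√5446 (F = √(-5446) = I*√5446 ≈ 73.797*I)
(F - 21306)/(49575 - 193) = (I*√5446 - 21306)/(49575 - 193) = (-21306 + I*√5446)/49382 = (-21306 + I*√5446)*(1/49382) = -10653/24691 + I*√5446/49382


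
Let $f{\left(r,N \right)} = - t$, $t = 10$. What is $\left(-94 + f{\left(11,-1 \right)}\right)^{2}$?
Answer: $10816$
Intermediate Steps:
$f{\left(r,N \right)} = -10$ ($f{\left(r,N \right)} = \left(-1\right) 10 = -10$)
$\left(-94 + f{\left(11,-1 \right)}\right)^{2} = \left(-94 - 10\right)^{2} = \left(-104\right)^{2} = 10816$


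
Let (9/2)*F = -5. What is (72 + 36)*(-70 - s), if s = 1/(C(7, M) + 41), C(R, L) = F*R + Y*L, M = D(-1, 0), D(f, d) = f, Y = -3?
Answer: -1232766/163 ≈ -7563.0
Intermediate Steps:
F = -10/9 (F = (2/9)*(-5) = -10/9 ≈ -1.1111)
M = -1
C(R, L) = -3*L - 10*R/9 (C(R, L) = -10*R/9 - 3*L = -3*L - 10*R/9)
s = 9/326 (s = 1/((-3*(-1) - 10/9*7) + 41) = 1/((3 - 70/9) + 41) = 1/(-43/9 + 41) = 1/(326/9) = 9/326 ≈ 0.027607)
(72 + 36)*(-70 - s) = (72 + 36)*(-70 - 1*9/326) = 108*(-70 - 9/326) = 108*(-22829/326) = -1232766/163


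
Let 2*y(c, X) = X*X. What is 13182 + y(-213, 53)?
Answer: 29173/2 ≈ 14587.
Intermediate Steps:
y(c, X) = X²/2 (y(c, X) = (X*X)/2 = X²/2)
13182 + y(-213, 53) = 13182 + (½)*53² = 13182 + (½)*2809 = 13182 + 2809/2 = 29173/2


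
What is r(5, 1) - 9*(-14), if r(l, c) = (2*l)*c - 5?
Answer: 131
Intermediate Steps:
r(l, c) = -5 + 2*c*l (r(l, c) = 2*c*l - 5 = -5 + 2*c*l)
r(5, 1) - 9*(-14) = (-5 + 2*1*5) - 9*(-14) = (-5 + 10) + 126 = 5 + 126 = 131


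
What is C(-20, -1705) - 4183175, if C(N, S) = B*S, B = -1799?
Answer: -1115880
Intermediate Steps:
C(N, S) = -1799*S
C(-20, -1705) - 4183175 = -1799*(-1705) - 4183175 = 3067295 - 4183175 = -1115880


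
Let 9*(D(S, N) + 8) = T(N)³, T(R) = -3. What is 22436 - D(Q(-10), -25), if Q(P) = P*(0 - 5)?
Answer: 22447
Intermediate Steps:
Q(P) = -5*P (Q(P) = P*(-5) = -5*P)
D(S, N) = -11 (D(S, N) = -8 + (⅑)*(-3)³ = -8 + (⅑)*(-27) = -8 - 3 = -11)
22436 - D(Q(-10), -25) = 22436 - 1*(-11) = 22436 + 11 = 22447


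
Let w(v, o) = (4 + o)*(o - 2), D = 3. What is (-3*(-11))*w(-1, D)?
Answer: 231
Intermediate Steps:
w(v, o) = (-2 + o)*(4 + o) (w(v, o) = (4 + o)*(-2 + o) = (-2 + o)*(4 + o))
(-3*(-11))*w(-1, D) = (-3*(-11))*(-8 + 3**2 + 2*3) = 33*(-8 + 9 + 6) = 33*7 = 231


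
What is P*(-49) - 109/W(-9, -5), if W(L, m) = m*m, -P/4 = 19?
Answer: 92991/25 ≈ 3719.6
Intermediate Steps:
P = -76 (P = -4*19 = -76)
W(L, m) = m²
P*(-49) - 109/W(-9, -5) = -76*(-49) - 109/((-5)²) = 3724 - 109/25 = 92991/25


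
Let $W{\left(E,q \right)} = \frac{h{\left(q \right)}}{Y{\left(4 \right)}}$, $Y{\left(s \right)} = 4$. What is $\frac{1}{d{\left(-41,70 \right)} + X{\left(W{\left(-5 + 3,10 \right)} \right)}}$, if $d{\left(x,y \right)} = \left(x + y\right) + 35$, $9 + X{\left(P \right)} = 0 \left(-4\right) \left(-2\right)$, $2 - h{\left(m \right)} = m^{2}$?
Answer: $\frac{1}{55} \approx 0.018182$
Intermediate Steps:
$h{\left(m \right)} = 2 - m^{2}$
$W{\left(E,q \right)} = \frac{1}{2} - \frac{q^{2}}{4}$ ($W{\left(E,q \right)} = \frac{2 - q^{2}}{4} = \left(2 - q^{2}\right) \frac{1}{4} = \frac{1}{2} - \frac{q^{2}}{4}$)
$X{\left(P \right)} = -9$ ($X{\left(P \right)} = -9 + 0 \left(-4\right) \left(-2\right) = -9 + 0 \left(-2\right) = -9 + 0 = -9$)
$d{\left(x,y \right)} = 35 + x + y$
$\frac{1}{d{\left(-41,70 \right)} + X{\left(W{\left(-5 + 3,10 \right)} \right)}} = \frac{1}{\left(35 - 41 + 70\right) - 9} = \frac{1}{64 - 9} = \frac{1}{55}$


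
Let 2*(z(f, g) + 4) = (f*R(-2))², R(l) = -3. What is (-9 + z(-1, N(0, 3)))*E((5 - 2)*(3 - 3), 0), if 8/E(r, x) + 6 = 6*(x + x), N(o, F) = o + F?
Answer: 34/3 ≈ 11.333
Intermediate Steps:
N(o, F) = F + o
E(r, x) = 8/(-6 + 12*x) (E(r, x) = 8/(-6 + 6*(x + x)) = 8/(-6 + 6*(2*x)) = 8/(-6 + 12*x))
z(f, g) = -4 + 9*f²/2 (z(f, g) = -4 + (f*(-3))²/2 = -4 + (-3*f)²/2 = -4 + (9*f²)/2 = -4 + 9*f²/2)
(-9 + z(-1, N(0, 3)))*E((5 - 2)*(3 - 3), 0) = (-9 + (-4 + (9/2)*(-1)²))*(4/(3*(-1 + 2*0))) = (-9 + (-4 + (9/2)*1))*(4/(3*(-1 + 0))) = (-9 + (-4 + 9/2))*((4/3)/(-1)) = (-9 + ½)*((4/3)*(-1)) = -17/2*(-4/3) = 34/3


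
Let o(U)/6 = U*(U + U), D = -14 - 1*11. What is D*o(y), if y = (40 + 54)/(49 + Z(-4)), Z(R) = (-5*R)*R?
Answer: -2650800/961 ≈ -2758.4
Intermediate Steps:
Z(R) = -5*R²
D = -25 (D = -14 - 11 = -25)
y = -94/31 (y = (40 + 54)/(49 - 5*(-4)²) = 94/(49 - 5*16) = 94/(49 - 80) = 94/(-31) = 94*(-1/31) = -94/31 ≈ -3.0323)
o(U) = 12*U² (o(U) = 6*(U*(U + U)) = 6*(U*(2*U)) = 6*(2*U²) = 12*U²)
D*o(y) = -300*(-94/31)² = -300*8836/961 = -25*106032/961 = -2650800/961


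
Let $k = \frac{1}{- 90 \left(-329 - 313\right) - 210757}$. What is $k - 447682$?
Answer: $- \frac{68485049315}{152977} \approx -4.4768 \cdot 10^{5}$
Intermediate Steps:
$k = - \frac{1}{152977}$ ($k = \frac{1}{\left(-90\right) \left(-642\right) - 210757} = \frac{1}{57780 - 210757} = \frac{1}{-152977} = - \frac{1}{152977} \approx -6.5369 \cdot 10^{-6}$)
$k - 447682 = - \frac{1}{152977} - 447682 = - \frac{68485049315}{152977}$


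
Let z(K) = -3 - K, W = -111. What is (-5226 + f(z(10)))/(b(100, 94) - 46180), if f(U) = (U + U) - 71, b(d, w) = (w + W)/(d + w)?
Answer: 1032662/8958937 ≈ 0.11527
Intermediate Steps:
b(d, w) = (-111 + w)/(d + w) (b(d, w) = (w - 111)/(d + w) = (-111 + w)/(d + w))
f(U) = -71 + 2*U (f(U) = 2*U - 71 = -71 + 2*U)
(-5226 + f(z(10)))/(b(100, 94) - 46180) = (-5226 + (-71 + 2*(-3 - 1*10)))/((-111 + 94)/(100 + 94) - 46180) = (-5226 + (-71 + 2*(-3 - 10)))/(-17/194 - 46180) = (-5226 + (-71 + 2*(-13)))/((1/194)*(-17) - 46180) = (-5226 + (-71 - 26))/(-17/194 - 46180) = (-5226 - 97)/(-8958937/194) = -5323*(-194/8958937) = 1032662/8958937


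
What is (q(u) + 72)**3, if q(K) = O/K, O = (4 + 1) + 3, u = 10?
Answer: 48228544/125 ≈ 3.8583e+5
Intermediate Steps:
O = 8 (O = 5 + 3 = 8)
q(K) = 8/K
(q(u) + 72)**3 = (8/10 + 72)**3 = (8*(1/10) + 72)**3 = (4/5 + 72)**3 = (364/5)**3 = 48228544/125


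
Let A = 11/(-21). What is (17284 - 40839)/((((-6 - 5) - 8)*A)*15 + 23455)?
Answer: -32977/33046 ≈ -0.99791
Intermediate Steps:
A = -11/21 (A = 11*(-1/21) = -11/21 ≈ -0.52381)
(17284 - 40839)/((((-6 - 5) - 8)*A)*15 + 23455) = (17284 - 40839)/((((-6 - 5) - 8)*(-11/21))*15 + 23455) = -23555/(((-11 - 8)*(-11/21))*15 + 23455) = -23555/(-19*(-11/21)*15 + 23455) = -23555/((209/21)*15 + 23455) = -23555/(1045/7 + 23455) = -23555/165230/7 = -23555*7/165230 = -32977/33046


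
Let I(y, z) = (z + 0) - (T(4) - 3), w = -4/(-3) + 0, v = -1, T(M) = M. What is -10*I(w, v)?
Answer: 20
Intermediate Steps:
w = 4/3 (w = -4*(-1/3) + 0 = 4/3 + 0 = 4/3 ≈ 1.3333)
I(y, z) = -1 + z (I(y, z) = (z + 0) - (4 - 3) = z - 1*1 = z - 1 = -1 + z)
-10*I(w, v) = -10*(-1 - 1) = -10*(-2) = 20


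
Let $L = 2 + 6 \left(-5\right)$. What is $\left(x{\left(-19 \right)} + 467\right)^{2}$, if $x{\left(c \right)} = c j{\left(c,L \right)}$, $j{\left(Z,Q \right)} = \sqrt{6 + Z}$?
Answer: $213396 - 17746 i \sqrt{13} \approx 2.134 \cdot 10^{5} - 63984.0 i$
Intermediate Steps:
$L = -28$ ($L = 2 - 30 = -28$)
$x{\left(c \right)} = c \sqrt{6 + c}$
$\left(x{\left(-19 \right)} + 467\right)^{2} = \left(- 19 \sqrt{6 - 19} + 467\right)^{2} = \left(- 19 \sqrt{-13} + 467\right)^{2} = \left(- 19 i \sqrt{13} + 467\right)^{2} = \left(467 - 19 i \sqrt{13}\right)^{2}$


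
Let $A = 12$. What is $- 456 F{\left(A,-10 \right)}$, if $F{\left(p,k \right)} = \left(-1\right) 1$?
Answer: $456$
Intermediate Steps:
$F{\left(p,k \right)} = -1$
$- 456 F{\left(A,-10 \right)} = \left(-456\right) \left(-1\right) = 456$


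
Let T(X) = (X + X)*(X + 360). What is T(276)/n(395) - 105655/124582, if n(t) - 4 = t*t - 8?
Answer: 9084284383/6479136074 ≈ 1.4021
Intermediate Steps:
n(t) = -4 + t**2 (n(t) = 4 + (t*t - 8) = 4 + (t**2 - 8) = 4 + (-8 + t**2) = -4 + t**2)
T(X) = 2*X*(360 + X) (T(X) = (2*X)*(360 + X) = 2*X*(360 + X))
T(276)/n(395) - 105655/124582 = (2*276*(360 + 276))/(-4 + 395**2) - 105655/124582 = (2*276*636)/(-4 + 156025) - 105655*1/124582 = 351072/156021 - 105655/124582 = 351072*(1/156021) - 105655/124582 = 117024/52007 - 105655/124582 = 9084284383/6479136074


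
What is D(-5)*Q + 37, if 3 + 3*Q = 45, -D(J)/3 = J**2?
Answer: -1013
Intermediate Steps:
D(J) = -3*J**2
Q = 14 (Q = -1 + (1/3)*45 = -1 + 15 = 14)
D(-5)*Q + 37 = -3*(-5)**2*14 + 37 = -3*25*14 + 37 = -75*14 + 37 = -1050 + 37 = -1013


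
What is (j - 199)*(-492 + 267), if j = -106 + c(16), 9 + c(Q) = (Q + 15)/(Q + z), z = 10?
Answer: 1829925/26 ≈ 70382.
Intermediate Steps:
c(Q) = -9 + (15 + Q)/(10 + Q) (c(Q) = -9 + (Q + 15)/(Q + 10) = -9 + (15 + Q)/(10 + Q))
j = -2959/26 (j = -106 + (-75 - 8*16)/(10 + 16) = -106 + (-75 - 128)/26 = -106 + (1/26)*(-203) = -106 - 203/26 = -2959/26 ≈ -113.81)
(j - 199)*(-492 + 267) = (-2959/26 - 199)*(-492 + 267) = -8133/26*(-225) = 1829925/26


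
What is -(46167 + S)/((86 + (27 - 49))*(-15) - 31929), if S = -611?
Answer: 45556/32889 ≈ 1.3851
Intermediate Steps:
-(46167 + S)/((86 + (27 - 49))*(-15) - 31929) = -(46167 - 611)/((86 + (27 - 49))*(-15) - 31929) = -45556/((86 - 22)*(-15) - 31929) = -45556/(64*(-15) - 31929) = -45556/(-960 - 31929) = -45556/(-32889) = -45556*(-1)/32889 = -1*(-45556/32889) = 45556/32889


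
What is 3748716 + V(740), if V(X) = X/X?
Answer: 3748717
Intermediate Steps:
V(X) = 1
3748716 + V(740) = 3748716 + 1 = 3748717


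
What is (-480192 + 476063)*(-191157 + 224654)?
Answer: -138309113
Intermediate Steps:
(-480192 + 476063)*(-191157 + 224654) = -4129*33497 = -138309113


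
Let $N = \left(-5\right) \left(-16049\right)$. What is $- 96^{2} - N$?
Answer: $-89461$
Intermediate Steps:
$N = 80245$
$- 96^{2} - N = - 96^{2} - 80245 = \left(-1\right) 9216 - 80245 = -9216 - 80245 = -89461$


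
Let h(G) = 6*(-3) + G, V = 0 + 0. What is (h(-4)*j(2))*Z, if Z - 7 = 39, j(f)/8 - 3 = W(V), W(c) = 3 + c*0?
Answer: -48576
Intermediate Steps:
V = 0
W(c) = 3 (W(c) = 3 + 0 = 3)
j(f) = 48 (j(f) = 24 + 8*3 = 24 + 24 = 48)
Z = 46 (Z = 7 + 39 = 46)
h(G) = -18 + G
(h(-4)*j(2))*Z = ((-18 - 4)*48)*46 = -22*48*46 = -1056*46 = -48576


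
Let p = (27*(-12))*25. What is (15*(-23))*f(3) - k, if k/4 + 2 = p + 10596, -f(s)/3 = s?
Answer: -6871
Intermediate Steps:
f(s) = -3*s
p = -8100 (p = -324*25 = -8100)
k = 9976 (k = -8 + 4*(-8100 + 10596) = -8 + 4*2496 = -8 + 9984 = 9976)
(15*(-23))*f(3) - k = (15*(-23))*(-3*3) - 1*9976 = -345*(-9) - 9976 = 3105 - 9976 = -6871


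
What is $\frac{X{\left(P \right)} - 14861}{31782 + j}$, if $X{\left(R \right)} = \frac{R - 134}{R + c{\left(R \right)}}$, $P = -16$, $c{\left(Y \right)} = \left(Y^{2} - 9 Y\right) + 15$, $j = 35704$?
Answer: $- \frac{1976563}{8975638} \approx -0.22021$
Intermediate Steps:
$c{\left(Y \right)} = 15 + Y^{2} - 9 Y$
$X{\left(R \right)} = \frac{-134 + R}{15 + R^{2} - 8 R}$ ($X{\left(R \right)} = \frac{R - 134}{R + \left(15 + R^{2} - 9 R\right)} = \frac{-134 + R}{15 + R^{2} - 8 R}$)
$\frac{X{\left(P \right)} - 14861}{31782 + j} = \frac{\frac{-134 - 16}{15 + \left(-16\right)^{2} - -128} - 14861}{31782 + 35704} = \frac{\frac{1}{15 + 256 + 128} \left(-150\right) - 14861}{67486} = \left(\frac{1}{399} \left(-150\right) - 14861\right) \frac{1}{67486} = \left(- \frac{50}{133} - 14861\right) \frac{1}{67486} = \left(- \frac{1976563}{133}\right) \frac{1}{67486} = - \frac{1976563}{8975638}$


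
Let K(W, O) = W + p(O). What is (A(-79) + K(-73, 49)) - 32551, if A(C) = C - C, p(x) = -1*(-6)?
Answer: -32618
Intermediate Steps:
p(x) = 6
K(W, O) = 6 + W (K(W, O) = W + 6 = 6 + W)
A(C) = 0
(A(-79) + K(-73, 49)) - 32551 = (0 + (6 - 73)) - 32551 = (0 - 67) - 32551 = -67 - 32551 = -32618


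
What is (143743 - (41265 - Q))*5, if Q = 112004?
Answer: 1072410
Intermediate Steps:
(143743 - (41265 - Q))*5 = (143743 - (41265 - 1*112004))*5 = (143743 - (41265 - 112004))*5 = (143743 - 1*(-70739))*5 = (143743 + 70739)*5 = 214482*5 = 1072410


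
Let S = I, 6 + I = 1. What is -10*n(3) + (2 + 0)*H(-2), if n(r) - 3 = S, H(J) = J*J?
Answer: 28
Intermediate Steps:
H(J) = J²
I = -5 (I = -6 + 1 = -5)
S = -5
n(r) = -2 (n(r) = 3 - 5 = -2)
-10*n(3) + (2 + 0)*H(-2) = -10*(-2) + (2 + 0)*(-2)² = 20 + 2*4 = 20 + 8 = 28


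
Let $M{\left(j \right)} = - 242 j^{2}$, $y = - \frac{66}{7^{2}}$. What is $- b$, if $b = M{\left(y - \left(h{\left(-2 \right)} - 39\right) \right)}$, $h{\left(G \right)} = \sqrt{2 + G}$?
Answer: $\frac{823774050}{2401} \approx 3.431 \cdot 10^{5}$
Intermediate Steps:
$y = - \frac{66}{49} \approx -1.3469$
$b = - \frac{823774050}{2401}$ ($b = - 242 \left(- \frac{66}{49} - \left(\sqrt{2 - 2} - 39\right)\right)^{2} = - 242 \left(- \frac{66}{49} - \left(\sqrt{0} - 39\right)\right)^{2} = - 242 \left(- \frac{66}{49} - \left(0 - 39\right)\right)^{2} = - 242 \left(- \frac{66}{49} - -39\right)^{2} = - 242 \left(- \frac{66}{49} + 39\right)^{2} = - 242 \left(\frac{1845}{49}\right)^{2} = \left(-242\right) \frac{3404025}{2401} = - \frac{823774050}{2401} \approx -3.431 \cdot 10^{5}$)
$- b = \left(-1\right) \left(- \frac{823774050}{2401}\right) = \frac{823774050}{2401}$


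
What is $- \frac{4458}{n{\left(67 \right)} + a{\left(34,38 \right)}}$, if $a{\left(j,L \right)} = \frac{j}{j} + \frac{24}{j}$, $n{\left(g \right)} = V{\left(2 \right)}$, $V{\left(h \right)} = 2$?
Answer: $- \frac{25262}{21} \approx -1203.0$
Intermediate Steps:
$n{\left(g \right)} = 2$
$a{\left(j,L \right)} = 1 + \frac{24}{j}$
$- \frac{4458}{n{\left(67 \right)} + a{\left(34,38 \right)}} = - \frac{4458}{2 + \frac{24 + 34}{34}} = - \frac{4458}{2 + \frac{1}{34} \cdot 58} = - \frac{4458}{2 + \frac{29}{17}} = - \frac{4458}{\frac{63}{17}} = \left(-4458\right) \frac{17}{63} = - \frac{25262}{21}$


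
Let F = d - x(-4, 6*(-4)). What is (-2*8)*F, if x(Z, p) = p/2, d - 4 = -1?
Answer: -240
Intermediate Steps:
d = 3 (d = 4 - 1 = 3)
x(Z, p) = p/2 (x(Z, p) = p*(1/2) = p/2)
F = 15 (F = 3 - 6*(-4)/2 = 3 - (-24)/2 = 3 - 1*(-12) = 3 + 12 = 15)
(-2*8)*F = -2*8*15 = -16*15 = -240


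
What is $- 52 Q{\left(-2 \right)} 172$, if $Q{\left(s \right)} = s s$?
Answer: $-35776$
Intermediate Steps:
$Q{\left(s \right)} = s^{2}$
$- 52 Q{\left(-2 \right)} 172 = - 52 \left(-2\right)^{2} \cdot 172 = \left(-52\right) 4 \cdot 172 = \left(-208\right) 172 = -35776$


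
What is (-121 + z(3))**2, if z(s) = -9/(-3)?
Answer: 13924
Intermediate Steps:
z(s) = 3 (z(s) = -9*(-1/3) = 3)
(-121 + z(3))**2 = (-121 + 3)**2 = (-118)**2 = 13924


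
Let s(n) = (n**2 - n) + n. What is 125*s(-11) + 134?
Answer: 15259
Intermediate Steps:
s(n) = n**2
125*s(-11) + 134 = 125*(-11)**2 + 134 = 125*121 + 134 = 15125 + 134 = 15259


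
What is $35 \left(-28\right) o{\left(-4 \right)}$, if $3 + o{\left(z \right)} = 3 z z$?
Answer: $-44100$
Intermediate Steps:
$o{\left(z \right)} = -3 + 3 z^{2}$ ($o{\left(z \right)} = -3 + 3 z z = -3 + 3 z^{2}$)
$35 \left(-28\right) o{\left(-4 \right)} = 35 \left(-28\right) \left(-3 + 3 \left(-4\right)^{2}\right) = - 980 \left(-3 + 3 \cdot 16\right) = - 980 \left(-3 + 48\right) = \left(-980\right) 45 = -44100$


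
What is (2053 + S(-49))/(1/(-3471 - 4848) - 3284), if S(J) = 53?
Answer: -17519814/27319597 ≈ -0.64129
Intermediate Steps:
(2053 + S(-49))/(1/(-3471 - 4848) - 3284) = (2053 + 53)/(1/(-3471 - 4848) - 3284) = 2106/(1/(-8319) - 3284) = 2106/(-1/8319 - 3284) = 2106/(-27319597/8319) = 2106*(-8319/27319597) = -17519814/27319597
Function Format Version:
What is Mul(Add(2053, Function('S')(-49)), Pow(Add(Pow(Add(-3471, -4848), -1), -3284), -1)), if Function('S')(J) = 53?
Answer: Rational(-17519814, 27319597) ≈ -0.64129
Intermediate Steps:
Mul(Add(2053, Function('S')(-49)), Pow(Add(Pow(Add(-3471, -4848), -1), -3284), -1)) = Mul(Add(2053, 53), Pow(Add(Pow(Add(-3471, -4848), -1), -3284), -1)) = Mul(2106, Pow(Add(Pow(-8319, -1), -3284), -1)) = Mul(2106, Pow(Add(Rational(-1, 8319), -3284), -1)) = Mul(2106, Pow(Rational(-27319597, 8319), -1)) = Mul(2106, Rational(-8319, 27319597)) = Rational(-17519814, 27319597)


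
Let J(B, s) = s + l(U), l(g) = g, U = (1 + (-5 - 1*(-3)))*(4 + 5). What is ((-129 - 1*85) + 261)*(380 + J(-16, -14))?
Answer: 16779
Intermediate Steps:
U = -9 (U = (1 + (-5 + 3))*9 = (1 - 2)*9 = -1*9 = -9)
J(B, s) = -9 + s (J(B, s) = s - 9 = -9 + s)
((-129 - 1*85) + 261)*(380 + J(-16, -14)) = ((-129 - 1*85) + 261)*(380 + (-9 - 14)) = ((-129 - 85) + 261)*(380 - 23) = (-214 + 261)*357 = 47*357 = 16779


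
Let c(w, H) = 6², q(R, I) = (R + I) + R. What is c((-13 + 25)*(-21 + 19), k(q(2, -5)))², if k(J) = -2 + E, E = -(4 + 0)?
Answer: 1296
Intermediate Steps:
E = -4 (E = -1*4 = -4)
q(R, I) = I + 2*R (q(R, I) = (I + R) + R = I + 2*R)
k(J) = -6 (k(J) = -2 - 4 = -6)
c(w, H) = 36
c((-13 + 25)*(-21 + 19), k(q(2, -5)))² = 36² = 1296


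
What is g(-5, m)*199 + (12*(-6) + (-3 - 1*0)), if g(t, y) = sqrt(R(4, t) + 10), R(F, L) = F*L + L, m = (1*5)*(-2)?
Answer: -75 + 199*I*sqrt(15) ≈ -75.0 + 770.72*I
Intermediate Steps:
m = -10 (m = 5*(-2) = -10)
R(F, L) = L + F*L
g(t, y) = sqrt(10 + 5*t) (g(t, y) = sqrt(t*(1 + 4) + 10) = sqrt(t*5 + 10) = sqrt(5*t + 10) = sqrt(10 + 5*t))
g(-5, m)*199 + (12*(-6) + (-3 - 1*0)) = sqrt(10 + 5*(-5))*199 + (12*(-6) + (-3 - 1*0)) = sqrt(10 - 25)*199 + (-72 + (-3 + 0)) = sqrt(-15)*199 + (-72 - 3) = (I*sqrt(15))*199 - 75 = 199*I*sqrt(15) - 75 = -75 + 199*I*sqrt(15)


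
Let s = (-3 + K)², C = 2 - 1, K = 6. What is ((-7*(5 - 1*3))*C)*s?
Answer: -126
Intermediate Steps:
C = 1
s = 9 (s = (-3 + 6)² = 3² = 9)
((-7*(5 - 1*3))*C)*s = (-7*(5 - 1*3)*1)*9 = (-7*(5 - 3)*1)*9 = (-7*2*1)*9 = -14*1*9 = -14*9 = -126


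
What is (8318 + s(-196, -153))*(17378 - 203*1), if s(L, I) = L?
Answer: 139495350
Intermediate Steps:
(8318 + s(-196, -153))*(17378 - 203*1) = (8318 - 196)*(17378 - 203*1) = 8122*(17378 - 203) = 8122*17175 = 139495350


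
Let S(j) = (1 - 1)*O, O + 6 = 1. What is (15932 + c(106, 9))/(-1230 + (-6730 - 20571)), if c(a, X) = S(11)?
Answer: -15932/28531 ≈ -0.55841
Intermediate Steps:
O = -5 (O = -6 + 1 = -5)
S(j) = 0 (S(j) = (1 - 1)*(-5) = 0*(-5) = 0)
c(a, X) = 0
(15932 + c(106, 9))/(-1230 + (-6730 - 20571)) = (15932 + 0)/(-1230 + (-6730 - 20571)) = 15932/(-1230 - 27301) = 15932/(-28531) = 15932*(-1/28531) = -15932/28531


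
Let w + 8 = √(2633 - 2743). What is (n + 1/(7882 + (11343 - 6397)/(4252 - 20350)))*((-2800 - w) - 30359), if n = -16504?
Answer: 34709413374281081/63439745 + 1047009543431*I*√110/63439745 ≈ 5.4712e+8 + 1.731e+5*I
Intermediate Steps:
w = -8 + I*√110 (w = -8 + √(2633 - 2743) = -8 + √(-110) = -8 + I*√110 ≈ -8.0 + 10.488*I)
(n + 1/(7882 + (11343 - 6397)/(4252 - 20350)))*((-2800 - w) - 30359) = (-16504 + 1/(7882 + (11343 - 6397)/(4252 - 20350)))*((-2800 - (-8 + I*√110)) - 30359) = (-16504 + 1/(7882 + 4946/(-16098)))*((-2800 + (8 - I*√110)) - 30359) = (-16504 + 1/(7882 + 4946*(-1/16098)))*((-2792 - I*√110) - 30359) = (-16504 + 1/(7882 - 2473/8049))*(-33151 - I*√110) = (-16504 + 1/(63439745/8049))*(-33151 - I*√110) = (-16504 + 8049/63439745)*(-33151 - I*√110) = -1047009543431*(-33151 - I*√110)/63439745 = 34709413374281081/63439745 + 1047009543431*I*√110/63439745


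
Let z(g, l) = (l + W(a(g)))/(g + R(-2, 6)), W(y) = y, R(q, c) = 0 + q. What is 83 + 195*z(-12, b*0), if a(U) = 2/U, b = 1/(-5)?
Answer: 2389/28 ≈ 85.321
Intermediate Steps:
b = -⅕ (b = 1*(-⅕) = -⅕ ≈ -0.20000)
R(q, c) = q
z(g, l) = (l + 2/g)/(-2 + g) (z(g, l) = (l + 2/g)/(g - 2) = (l + 2/g)/(-2 + g))
83 + 195*z(-12, b*0) = 83 + 195*((2 - (-12)*0/5)/((-12)*(-2 - 12))) = 83 + 195*(-1/12*(2 - 12*0)/(-14)) = 83 + 195*(-1/12*(-1/14)*(2 + 0)) = 83 + 195*(-1/12*(-1/14)*2) = 83 + 195*(1/84) = 83 + 65/28 = 2389/28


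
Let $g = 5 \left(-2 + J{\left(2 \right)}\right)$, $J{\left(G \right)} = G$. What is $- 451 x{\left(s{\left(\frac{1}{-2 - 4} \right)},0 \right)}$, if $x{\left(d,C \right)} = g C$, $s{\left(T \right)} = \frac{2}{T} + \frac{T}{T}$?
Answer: $0$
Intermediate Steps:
$s{\left(T \right)} = 1 + \frac{2}{T}$ ($s{\left(T \right)} = \frac{2}{T} + 1 = 1 + \frac{2}{T}$)
$g = 0$ ($g = 5 \left(-2 + 2\right) = 5 \cdot 0 = 0$)
$x{\left(d,C \right)} = 0$ ($x{\left(d,C \right)} = 0 C = 0$)
$- 451 x{\left(s{\left(\frac{1}{-2 - 4} \right)},0 \right)} = \left(-451\right) 0 = 0$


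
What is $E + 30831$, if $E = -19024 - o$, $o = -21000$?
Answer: $32807$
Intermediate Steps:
$E = 1976$ ($E = -19024 - -21000 = -19024 + 21000 = 1976$)
$E + 30831 = 1976 + 30831 = 32807$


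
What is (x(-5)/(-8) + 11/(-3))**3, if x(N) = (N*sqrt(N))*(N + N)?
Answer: 906829/432 + 185975*I*sqrt(5)/192 ≈ 2099.1 + 2165.9*I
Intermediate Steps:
x(N) = 2*N**(5/2) (x(N) = N**(3/2)*(2*N) = 2*N**(5/2))
(x(-5)/(-8) + 11/(-3))**3 = ((2*(-5)**(5/2))/(-8) + 11/(-3))**3 = ((2*(25*I*sqrt(5)))*(-1/8) + 11*(-1/3))**3 = ((50*I*sqrt(5))*(-1/8) - 11/3)**3 = (-25*I*sqrt(5)/4 - 11/3)**3 = (-11/3 - 25*I*sqrt(5)/4)**3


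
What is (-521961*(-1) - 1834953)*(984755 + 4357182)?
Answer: -7013920545504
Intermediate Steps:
(-521961*(-1) - 1834953)*(984755 + 4357182) = (521961 - 1834953)*5341937 = -1312992*5341937 = -7013920545504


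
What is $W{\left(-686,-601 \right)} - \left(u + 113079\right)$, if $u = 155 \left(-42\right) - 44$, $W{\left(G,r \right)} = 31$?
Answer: $-106494$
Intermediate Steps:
$u = -6554$ ($u = -6510 - 44 = -6554$)
$W{\left(-686,-601 \right)} - \left(u + 113079\right) = 31 - \left(-6554 + 113079\right) = 31 - 106525 = -106494$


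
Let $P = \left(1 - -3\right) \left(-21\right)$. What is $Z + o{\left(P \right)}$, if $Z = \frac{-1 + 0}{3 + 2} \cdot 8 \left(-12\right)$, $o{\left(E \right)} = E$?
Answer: $- \frac{324}{5} \approx -64.8$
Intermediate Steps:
$P = -84$ ($P = \left(1 + 3\right) \left(-21\right) = 4 \left(-21\right) = -84$)
$Z = \frac{96}{5}$ ($Z = - \frac{1}{5} \cdot 8 \left(-12\right) = \left(-1\right) \frac{1}{5} \cdot 8 \left(-12\right) = \left(- \frac{1}{5}\right) 8 \left(-12\right) = \left(- \frac{8}{5}\right) \left(-12\right) = \frac{96}{5} \approx 19.2$)
$Z + o{\left(P \right)} = \frac{96}{5} - 84 = - \frac{324}{5}$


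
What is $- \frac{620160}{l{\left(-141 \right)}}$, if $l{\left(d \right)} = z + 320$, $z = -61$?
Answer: $- \frac{620160}{259} \approx -2394.4$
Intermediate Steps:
$l{\left(d \right)} = 259$ ($l{\left(d \right)} = -61 + 320 = 259$)
$- \frac{620160}{l{\left(-141 \right)}} = - \frac{620160}{259}$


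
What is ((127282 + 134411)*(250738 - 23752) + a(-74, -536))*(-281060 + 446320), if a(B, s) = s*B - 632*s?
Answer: 9816613509495640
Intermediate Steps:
a(B, s) = -632*s + B*s (a(B, s) = B*s - 632*s = -632*s + B*s)
((127282 + 134411)*(250738 - 23752) + a(-74, -536))*(-281060 + 446320) = ((127282 + 134411)*(250738 - 23752) - 536*(-632 - 74))*(-281060 + 446320) = (261693*226986 - 536*(-706))*165260 = (59400647298 + 378416)*165260 = 59401025714*165260 = 9816613509495640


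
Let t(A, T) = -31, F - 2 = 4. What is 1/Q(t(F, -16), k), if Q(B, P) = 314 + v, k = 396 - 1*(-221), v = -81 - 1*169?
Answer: 1/64 ≈ 0.015625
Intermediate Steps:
v = -250 (v = -81 - 169 = -250)
F = 6 (F = 2 + 4 = 6)
k = 617 (k = 396 + 221 = 617)
Q(B, P) = 64 (Q(B, P) = 314 - 250 = 64)
1/Q(t(F, -16), k) = 1/64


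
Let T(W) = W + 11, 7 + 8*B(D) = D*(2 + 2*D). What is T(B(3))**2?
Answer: 11025/64 ≈ 172.27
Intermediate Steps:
B(D) = -7/8 + D*(2 + 2*D)/8 (B(D) = -7/8 + (D*(2 + 2*D))/8 = -7/8 + D*(2 + 2*D)/8)
T(W) = 11 + W
T(B(3))**2 = (11 + (-7/8 + (1/4)*3 + (1/4)*3**2))**2 = (11 + (-7/8 + 3/4 + (1/4)*9))**2 = (11 + (-7/8 + 3/4 + 9/4))**2 = (11 + 17/8)**2 = (105/8)**2 = 11025/64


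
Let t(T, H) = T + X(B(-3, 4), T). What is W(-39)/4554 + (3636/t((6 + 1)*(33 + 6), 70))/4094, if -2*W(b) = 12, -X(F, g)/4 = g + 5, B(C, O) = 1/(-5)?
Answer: -5855/2464143 ≈ -0.0023761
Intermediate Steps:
B(C, O) = -⅕
X(F, g) = -20 - 4*g (X(F, g) = -4*(g + 5) = -4*(5 + g) = -20 - 4*g)
W(b) = -6 (W(b) = -½*12 = -6)
t(T, H) = -20 - 3*T (t(T, H) = T + (-20 - 4*T) = -20 - 3*T)
W(-39)/4554 + (3636/t((6 + 1)*(33 + 6), 70))/4094 = -6/4554 + (3636/(-20 - 3*(6 + 1)*(33 + 6)))/4094 = -6*1/4554 + (3636/(-20 - 21*39))*(1/4094) = -1/759 + (3636/(-20 - 3*273))*(1/4094) = -1/759 + (3636/(-20 - 819))*(1/4094) = -1/759 + (3636/(-839))*(1/4094) = -1/759 + (3636*(-1/839))*(1/4094) = -1/759 - 3636/839*1/4094 = -1/759 - 1818/1717433 = -5855/2464143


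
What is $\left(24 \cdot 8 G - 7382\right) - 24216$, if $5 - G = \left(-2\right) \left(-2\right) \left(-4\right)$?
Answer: $-27566$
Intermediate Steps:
$G = 21$ ($G = 5 - \left(-2\right) \left(-2\right) \left(-4\right) = 5 - 4 \left(-4\right) = 5 - -16 = 5 + 16 = 21$)
$\left(24 \cdot 8 G - 7382\right) - 24216 = \left(24 \cdot 8 \cdot 21 - 7382\right) - 24216 = \left(192 \cdot 21 - 7382\right) - 24216 = \left(4032 - 7382\right) - 24216 = -3350 - 24216 = -27566$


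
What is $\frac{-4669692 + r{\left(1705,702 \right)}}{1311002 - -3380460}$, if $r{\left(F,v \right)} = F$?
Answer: $- \frac{4667987}{4691462} \approx -0.995$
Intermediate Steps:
$\frac{-4669692 + r{\left(1705,702 \right)}}{1311002 - -3380460} = \frac{-4669692 + 1705}{1311002 - -3380460} = - \frac{4667987}{1311002 + 3380460} = - \frac{4667987}{4691462}$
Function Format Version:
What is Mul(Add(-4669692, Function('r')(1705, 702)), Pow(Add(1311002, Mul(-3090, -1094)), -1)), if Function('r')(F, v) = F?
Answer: Rational(-4667987, 4691462) ≈ -0.99500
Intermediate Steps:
Mul(Add(-4669692, Function('r')(1705, 702)), Pow(Add(1311002, Mul(-3090, -1094)), -1)) = Mul(Add(-4669692, 1705), Pow(Add(1311002, Mul(-3090, -1094)), -1)) = Mul(-4667987, Pow(Add(1311002, 3380460), -1)) = Mul(-4667987, Pow(4691462, -1)) = Mul(-4667987, Rational(1, 4691462)) = Rational(-4667987, 4691462)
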